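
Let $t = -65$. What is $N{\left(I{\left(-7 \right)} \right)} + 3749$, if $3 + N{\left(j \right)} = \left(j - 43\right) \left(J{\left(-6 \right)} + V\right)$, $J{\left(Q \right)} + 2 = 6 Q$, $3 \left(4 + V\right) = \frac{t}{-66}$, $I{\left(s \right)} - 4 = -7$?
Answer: $\frac{560627}{99} \approx 5662.9$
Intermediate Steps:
$I{\left(s \right)} = -3$ ($I{\left(s \right)} = 4 - 7 = -3$)
$V = - \frac{727}{198}$ ($V = -4 + \frac{\left(-65\right) \frac{1}{-66}}{3} = -4 + \frac{\left(-65\right) \left(- \frac{1}{66}\right)}{3} = -4 + \frac{1}{3} \cdot \frac{65}{66} = -4 + \frac{65}{198} = - \frac{727}{198} \approx -3.6717$)
$J{\left(Q \right)} = -2 + 6 Q$
$N{\left(j \right)} = \frac{354199}{198} - \frac{8251 j}{198}$ ($N{\left(j \right)} = -3 + \left(j - 43\right) \left(\left(-2 + 6 \left(-6\right)\right) - \frac{727}{198}\right) = -3 + \left(-43 + j\right) \left(\left(-2 - 36\right) - \frac{727}{198}\right) = -3 + \left(-43 + j\right) \left(-38 - \frac{727}{198}\right) = -3 + \left(-43 + j\right) \left(- \frac{8251}{198}\right) = -3 - \left(- \frac{354793}{198} + \frac{8251 j}{198}\right) = \frac{354199}{198} - \frac{8251 j}{198}$)
$N{\left(I{\left(-7 \right)} \right)} + 3749 = \left(\frac{354199}{198} - - \frac{8251}{66}\right) + 3749 = \left(\frac{354199}{198} + \frac{8251}{66}\right) + 3749 = \frac{189476}{99} + 3749 = \frac{560627}{99}$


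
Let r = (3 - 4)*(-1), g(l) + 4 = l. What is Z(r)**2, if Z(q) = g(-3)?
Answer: 49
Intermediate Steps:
g(l) = -4 + l
r = 1 (r = -1*(-1) = 1)
Z(q) = -7 (Z(q) = -4 - 3 = -7)
Z(r)**2 = (-7)**2 = 49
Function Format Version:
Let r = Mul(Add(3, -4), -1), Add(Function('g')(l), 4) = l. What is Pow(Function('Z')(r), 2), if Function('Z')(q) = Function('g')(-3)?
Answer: 49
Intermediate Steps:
Function('g')(l) = Add(-4, l)
r = 1 (r = Mul(-1, -1) = 1)
Function('Z')(q) = -7 (Function('Z')(q) = Add(-4, -3) = -7)
Pow(Function('Z')(r), 2) = Pow(-7, 2) = 49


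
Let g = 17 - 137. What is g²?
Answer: 14400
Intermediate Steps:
g = -120
g² = (-120)² = 14400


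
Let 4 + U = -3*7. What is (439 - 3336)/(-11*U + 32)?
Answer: -2897/307 ≈ -9.4365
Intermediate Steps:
U = -25 (U = -4 - 3*7 = -4 - 21 = -25)
(439 - 3336)/(-11*U + 32) = (439 - 3336)/(-11*(-25) + 32) = -2897/(275 + 32) = -2897/307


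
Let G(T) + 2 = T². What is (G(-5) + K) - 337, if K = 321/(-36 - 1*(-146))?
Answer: -34219/110 ≈ -311.08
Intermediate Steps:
K = 321/110 (K = 321/(-36 + 146) = 321/110 ≈ 2.9182)
G(T) = -2 + T²
(G(-5) + K) - 337 = ((-2 + (-5)²) + 321/110) - 337 = ((-2 + 25) + 321/110) - 337 = (23 + 321/110) - 337 = 2851/110 - 337 = -34219/110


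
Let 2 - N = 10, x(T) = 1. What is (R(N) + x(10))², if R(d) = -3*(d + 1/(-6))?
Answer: 2601/4 ≈ 650.25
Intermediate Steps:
N = -8 (N = 2 - 1*10 = 2 - 10 = -8)
R(d) = ½ - 3*d (R(d) = -3*(d - ⅙) = -3*(-⅙ + d) = ½ - 3*d)
(R(N) + x(10))² = ((½ - 3*(-8)) + 1)² = ((½ + 24) + 1)² = (49/2 + 1)² = (51/2)² = 2601/4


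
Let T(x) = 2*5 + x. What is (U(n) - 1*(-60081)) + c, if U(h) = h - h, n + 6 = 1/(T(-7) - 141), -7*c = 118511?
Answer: 302056/7 ≈ 43151.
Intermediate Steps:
c = -118511/7 (c = -⅐*118511 = -118511/7 ≈ -16930.)
T(x) = 10 + x
n = -829/138 (n = -6 + 1/((10 - 7) - 141) = -6 + 1/(3 - 141) = -6 + 1/(-138) = -6 - 1/138 = -829/138 ≈ -6.0072)
U(h) = 0
(U(n) - 1*(-60081)) + c = (0 - 1*(-60081)) - 118511/7 = (0 + 60081) - 118511/7 = 60081 - 118511/7 = 302056/7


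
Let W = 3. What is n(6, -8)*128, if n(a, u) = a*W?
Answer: 2304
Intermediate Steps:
n(a, u) = 3*a (n(a, u) = a*3 = 3*a)
n(6, -8)*128 = (3*6)*128 = 18*128 = 2304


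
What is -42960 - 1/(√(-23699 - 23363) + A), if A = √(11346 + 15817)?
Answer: -42960 - 1/(√27163 + I*√47062) ≈ -42960.0 + 0.0029227*I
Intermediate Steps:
A = √27163 ≈ 164.81
-42960 - 1/(√(-23699 - 23363) + A) = -42960 - 1/(√(-23699 - 23363) + √27163) = -42960 - 1/(√(-47062) + √27163) = -42960 - 1/(I*√47062 + √27163) = -42960 - 1/(√27163 + I*√47062)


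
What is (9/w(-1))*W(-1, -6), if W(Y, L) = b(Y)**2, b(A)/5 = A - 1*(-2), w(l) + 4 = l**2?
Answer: -75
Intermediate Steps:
w(l) = -4 + l**2
b(A) = 10 + 5*A (b(A) = 5*(A - 1*(-2)) = 5*(A + 2) = 5*(2 + A) = 10 + 5*A)
W(Y, L) = (10 + 5*Y)**2
(9/w(-1))*W(-1, -6) = (9/(-4 + (-1)**2))*(25*(2 - 1)**2) = (9/(-4 + 1))*(25*1**2) = (9/(-3))*(25*1) = -1/3*9*25 = -3*25 = -75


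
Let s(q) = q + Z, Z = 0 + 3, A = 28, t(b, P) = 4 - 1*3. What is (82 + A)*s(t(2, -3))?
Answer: 440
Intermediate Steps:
t(b, P) = 1 (t(b, P) = 4 - 3 = 1)
Z = 3
s(q) = 3 + q (s(q) = q + 3 = 3 + q)
(82 + A)*s(t(2, -3)) = (82 + 28)*(3 + 1) = 110*4 = 440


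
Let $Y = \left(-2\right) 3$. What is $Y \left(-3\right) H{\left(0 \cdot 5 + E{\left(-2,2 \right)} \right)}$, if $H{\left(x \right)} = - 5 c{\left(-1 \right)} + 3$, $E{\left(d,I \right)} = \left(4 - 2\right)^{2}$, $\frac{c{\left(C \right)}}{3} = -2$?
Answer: $594$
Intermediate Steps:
$c{\left(C \right)} = -6$ ($c{\left(C \right)} = 3 \left(-2\right) = -6$)
$E{\left(d,I \right)} = 4$ ($E{\left(d,I \right)} = 2^{2} = 4$)
$H{\left(x \right)} = 33$ ($H{\left(x \right)} = \left(-5\right) \left(-6\right) + 3 = 30 + 3 = 33$)
$Y = -6$
$Y \left(-3\right) H{\left(0 \cdot 5 + E{\left(-2,2 \right)} \right)} = \left(-6\right) \left(-3\right) 33 = 18 \cdot 33 = 594$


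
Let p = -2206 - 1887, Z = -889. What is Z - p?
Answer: 3204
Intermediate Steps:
p = -4093
Z - p = -889 - 1*(-4093) = -889 + 4093 = 3204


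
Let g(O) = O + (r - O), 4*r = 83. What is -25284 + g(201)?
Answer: -101053/4 ≈ -25263.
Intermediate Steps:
r = 83/4 (r = (¼)*83 = 83/4 ≈ 20.750)
g(O) = 83/4 (g(O) = O + (83/4 - O) = 83/4)
-25284 + g(201) = -25284 + 83/4 = -101053/4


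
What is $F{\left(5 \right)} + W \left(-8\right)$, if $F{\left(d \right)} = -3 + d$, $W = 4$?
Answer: $-30$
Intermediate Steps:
$F{\left(5 \right)} + W \left(-8\right) = \left(-3 + 5\right) + 4 \left(-8\right) = 2 - 32 = -30$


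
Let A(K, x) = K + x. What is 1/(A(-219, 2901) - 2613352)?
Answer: -1/2610670 ≈ -3.8304e-7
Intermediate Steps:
1/(A(-219, 2901) - 2613352) = 1/((-219 + 2901) - 2613352) = 1/(2682 - 2613352) = 1/(-2610670) = -1/2610670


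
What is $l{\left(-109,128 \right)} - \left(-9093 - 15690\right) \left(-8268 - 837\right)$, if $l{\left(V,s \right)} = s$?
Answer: $-225649087$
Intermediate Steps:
$l{\left(-109,128 \right)} - \left(-9093 - 15690\right) \left(-8268 - 837\right) = 128 - \left(-9093 - 15690\right) \left(-8268 - 837\right) = 128 - \left(-24783\right) \left(-9105\right) = 128 - 225649215 = -225649087$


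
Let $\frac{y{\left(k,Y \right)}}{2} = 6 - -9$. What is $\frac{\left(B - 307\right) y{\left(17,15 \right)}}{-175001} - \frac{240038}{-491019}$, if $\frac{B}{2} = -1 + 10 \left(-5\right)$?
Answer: $\frac{48031693168}{85928816019} \approx 0.55897$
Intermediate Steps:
$B = -102$ ($B = 2 \left(-1 + 10 \left(-5\right)\right) = 2 \left(-1 - 50\right) = 2 \left(-51\right) = -102$)
$y{\left(k,Y \right)} = 30$ ($y{\left(k,Y \right)} = 2 \left(6 - -9\right) = 2 \left(6 + 9\right) = 2 \cdot 15 = 30$)
$\frac{\left(B - 307\right) y{\left(17,15 \right)}}{-175001} - \frac{240038}{-491019} = \frac{\left(-102 - 307\right) 30}{-175001} - \frac{240038}{-491019} = \left(-409\right) 30 \left(- \frac{1}{175001}\right) - - \frac{240038}{491019} = \left(-12270\right) \left(- \frac{1}{175001}\right) + \frac{240038}{491019} = \frac{12270}{175001} + \frac{240038}{491019} = \frac{48031693168}{85928816019}$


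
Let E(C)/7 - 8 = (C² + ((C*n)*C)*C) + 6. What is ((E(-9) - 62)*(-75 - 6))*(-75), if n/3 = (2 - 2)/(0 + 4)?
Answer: 3663225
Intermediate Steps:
n = 0 (n = 3*((2 - 2)/(0 + 4)) = 3*(0/4) = 3*(0*(¼)) = 3*0 = 0)
E(C) = 98 + 7*C² (E(C) = 56 + 7*((C² + ((C*0)*C)*C) + 6) = 56 + 7*((C² + (0*C)*C) + 6) = 56 + 7*((C² + 0*C) + 6) = 56 + 7*((C² + 0) + 6) = 56 + 7*(C² + 6) = 56 + 7*(6 + C²) = 56 + (42 + 7*C²) = 98 + 7*C²)
((E(-9) - 62)*(-75 - 6))*(-75) = (((98 + 7*(-9)²) - 62)*(-75 - 6))*(-75) = (((98 + 7*81) - 62)*(-81))*(-75) = (((98 + 567) - 62)*(-81))*(-75) = ((665 - 62)*(-81))*(-75) = (603*(-81))*(-75) = -48843*(-75) = 3663225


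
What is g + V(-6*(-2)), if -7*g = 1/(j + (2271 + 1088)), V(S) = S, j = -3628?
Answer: 22597/1883 ≈ 12.001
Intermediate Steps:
g = 1/1883 (g = -1/(7*(-3628 + (2271 + 1088))) = -1/(7*(-3628 + 3359)) = -1/7/(-269) = -1/7*(-1/269) = 1/1883 ≈ 0.00053107)
g + V(-6*(-2)) = 1/1883 - 6*(-2) = 1/1883 + 12 = 22597/1883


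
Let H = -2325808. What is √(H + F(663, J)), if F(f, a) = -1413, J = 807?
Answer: I*√2327221 ≈ 1525.5*I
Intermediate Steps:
√(H + F(663, J)) = √(-2325808 - 1413) = √(-2327221) = I*√2327221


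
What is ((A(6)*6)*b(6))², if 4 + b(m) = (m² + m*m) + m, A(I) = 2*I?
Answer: 28387584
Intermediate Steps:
b(m) = -4 + m + 2*m² (b(m) = -4 + ((m² + m*m) + m) = -4 + ((m² + m²) + m) = -4 + (2*m² + m) = -4 + (m + 2*m²) = -4 + m + 2*m²)
((A(6)*6)*b(6))² = (((2*6)*6)*(-4 + 6 + 2*6²))² = ((12*6)*(-4 + 6 + 2*36))² = (72*(-4 + 6 + 72))² = (72*74)² = 5328² = 28387584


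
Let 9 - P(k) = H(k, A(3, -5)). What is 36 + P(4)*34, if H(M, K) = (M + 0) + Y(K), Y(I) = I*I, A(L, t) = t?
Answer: -644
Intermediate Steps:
Y(I) = I²
H(M, K) = M + K² (H(M, K) = (M + 0) + K² = M + K²)
P(k) = -16 - k (P(k) = 9 - (k + (-5)²) = 9 - (k + 25) = 9 - (25 + k) = 9 + (-25 - k) = -16 - k)
36 + P(4)*34 = 36 + (-16 - 1*4)*34 = 36 + (-16 - 4)*34 = 36 - 20*34 = 36 - 680 = -644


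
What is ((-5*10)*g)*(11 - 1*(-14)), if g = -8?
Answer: 10000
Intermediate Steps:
((-5*10)*g)*(11 - 1*(-14)) = (-5*10*(-8))*(11 - 1*(-14)) = (-50*(-8))*(11 + 14) = 400*25 = 10000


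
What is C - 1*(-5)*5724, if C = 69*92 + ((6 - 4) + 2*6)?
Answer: 34982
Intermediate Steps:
C = 6362 (C = 6348 + (2 + 12) = 6348 + 14 = 6362)
C - 1*(-5)*5724 = 6362 - 1*(-5)*5724 = 6362 + 5*5724 = 6362 + 28620 = 34982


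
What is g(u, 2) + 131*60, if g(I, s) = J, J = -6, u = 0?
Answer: 7854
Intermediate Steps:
g(I, s) = -6
g(u, 2) + 131*60 = -6 + 131*60 = -6 + 7860 = 7854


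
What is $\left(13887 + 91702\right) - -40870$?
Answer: $146459$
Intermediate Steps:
$\left(13887 + 91702\right) - -40870 = 105589 + \left(-19750 + 60620\right) = 105589 + 40870 = 146459$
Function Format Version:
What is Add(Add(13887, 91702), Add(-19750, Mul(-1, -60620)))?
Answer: 146459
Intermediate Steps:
Add(Add(13887, 91702), Add(-19750, Mul(-1, -60620))) = Add(105589, Add(-19750, 60620)) = Add(105589, 40870) = 146459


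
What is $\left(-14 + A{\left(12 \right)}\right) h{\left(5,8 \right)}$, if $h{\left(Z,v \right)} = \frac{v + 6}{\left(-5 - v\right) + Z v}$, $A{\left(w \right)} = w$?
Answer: $- \frac{28}{27} \approx -1.037$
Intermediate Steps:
$h{\left(Z,v \right)} = \frac{6 + v}{-5 - v + Z v}$
$\left(-14 + A{\left(12 \right)}\right) h{\left(5,8 \right)} = \left(-14 + 12\right) \frac{6 + 8}{-5 - 8 + 5 \cdot 8} = - 2 \frac{1}{-5 - 8 + 40} \cdot 14 = - 2 \cdot \frac{1}{27} \cdot 14 = \left(-2\right) \frac{14}{27} = - \frac{28}{27}$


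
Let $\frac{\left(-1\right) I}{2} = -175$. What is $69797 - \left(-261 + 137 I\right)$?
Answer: $22108$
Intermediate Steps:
$I = 350$ ($I = \left(-2\right) \left(-175\right) = 350$)
$69797 - \left(-261 + 137 I\right) = 69797 - \left(-261 + 137 \cdot 350\right) = 69797 - \left(-261 + 47950\right) = 69797 - 47689 = 22108$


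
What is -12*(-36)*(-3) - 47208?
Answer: -48504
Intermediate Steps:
-12*(-36)*(-3) - 47208 = 432*(-3) - 47208 = -1296 - 47208 = -48504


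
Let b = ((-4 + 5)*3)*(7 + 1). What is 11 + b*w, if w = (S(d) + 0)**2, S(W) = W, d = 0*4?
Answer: 11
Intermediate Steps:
d = 0
w = 0 (w = (0 + 0)**2 = 0**2 = 0)
b = 24 (b = (1*3)*8 = 3*8 = 24)
11 + b*w = 11 + 24*0 = 11 + 0 = 11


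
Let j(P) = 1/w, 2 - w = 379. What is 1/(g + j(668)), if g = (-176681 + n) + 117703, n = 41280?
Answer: -377/6672147 ≈ -5.6504e-5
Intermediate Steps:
w = -377 (w = 2 - 1*379 = 2 - 379 = -377)
j(P) = -1/377 (j(P) = 1/(-377) = -1/377)
g = -17698 (g = (-176681 + 41280) + 117703 = -135401 + 117703 = -17698)
1/(g + j(668)) = 1/(-17698 - 1/377) = 1/(-6672147/377) = -377/6672147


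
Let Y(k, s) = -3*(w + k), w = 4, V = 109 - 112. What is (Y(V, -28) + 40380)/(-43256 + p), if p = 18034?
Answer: -40377/25222 ≈ -1.6009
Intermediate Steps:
V = -3
Y(k, s) = -12 - 3*k (Y(k, s) = -3*(4 + k) = -12 - 3*k)
(Y(V, -28) + 40380)/(-43256 + p) = ((-12 - 3*(-3)) + 40380)/(-43256 + 18034) = ((-12 + 9) + 40380)/(-25222) = (-3 + 40380)*(-1/25222) = 40377*(-1/25222) = -40377/25222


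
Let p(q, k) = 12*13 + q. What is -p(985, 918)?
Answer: -1141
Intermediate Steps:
p(q, k) = 156 + q
-p(985, 918) = -(156 + 985) = -1*1141 = -1141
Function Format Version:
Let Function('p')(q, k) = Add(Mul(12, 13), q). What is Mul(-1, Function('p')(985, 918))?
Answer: -1141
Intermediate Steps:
Function('p')(q, k) = Add(156, q)
Mul(-1, Function('p')(985, 918)) = Mul(-1, Add(156, 985)) = Mul(-1, 1141) = -1141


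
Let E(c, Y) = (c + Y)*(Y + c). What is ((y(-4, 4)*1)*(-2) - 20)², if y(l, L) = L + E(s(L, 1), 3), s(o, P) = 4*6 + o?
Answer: 3802500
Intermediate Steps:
s(o, P) = 24 + o
E(c, Y) = (Y + c)² (E(c, Y) = (Y + c)*(Y + c) = (Y + c)²)
y(l, L) = L + (27 + L)² (y(l, L) = L + (3 + (24 + L))² = L + (27 + L)²)
((y(-4, 4)*1)*(-2) - 20)² = (((4 + (27 + 4)²)*1)*(-2) - 20)² = (((4 + 31²)*1)*(-2) - 20)² = (((4 + 961)*1)*(-2) - 20)² = ((965*1)*(-2) - 20)² = (965*(-2) - 20)² = (-1930 - 20)² = (-1950)² = 3802500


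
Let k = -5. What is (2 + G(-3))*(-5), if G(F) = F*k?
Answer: -85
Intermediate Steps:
G(F) = -5*F (G(F) = F*(-5) = -5*F)
(2 + G(-3))*(-5) = (2 - 5*(-3))*(-5) = (2 + 15)*(-5) = 17*(-5) = -85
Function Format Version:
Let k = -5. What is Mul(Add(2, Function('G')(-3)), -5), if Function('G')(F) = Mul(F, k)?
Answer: -85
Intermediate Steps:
Function('G')(F) = Mul(-5, F) (Function('G')(F) = Mul(F, -5) = Mul(-5, F))
Mul(Add(2, Function('G')(-3)), -5) = Mul(Add(2, Mul(-5, -3)), -5) = Mul(Add(2, 15), -5) = Mul(17, -5) = -85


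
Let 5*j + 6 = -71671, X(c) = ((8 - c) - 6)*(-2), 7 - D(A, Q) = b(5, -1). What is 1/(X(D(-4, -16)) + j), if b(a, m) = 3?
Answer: -5/71657 ≈ -6.9777e-5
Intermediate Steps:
D(A, Q) = 4 (D(A, Q) = 7 - 1*3 = 7 - 3 = 4)
X(c) = -4 + 2*c (X(c) = (2 - c)*(-2) = -4 + 2*c)
j = -71677/5 (j = -6/5 + (⅕)*(-71671) = -6/5 - 71671/5 = -71677/5 ≈ -14335.)
1/(X(D(-4, -16)) + j) = 1/((-4 + 2*4) - 71677/5) = 1/((-4 + 8) - 71677/5) = 1/(4 - 71677/5) = 1/(-71657/5) = -5/71657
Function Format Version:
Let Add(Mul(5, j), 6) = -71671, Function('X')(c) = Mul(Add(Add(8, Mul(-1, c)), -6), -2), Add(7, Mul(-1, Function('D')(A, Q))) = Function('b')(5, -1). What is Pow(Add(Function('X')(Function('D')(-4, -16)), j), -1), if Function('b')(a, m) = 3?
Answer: Rational(-5, 71657) ≈ -6.9777e-5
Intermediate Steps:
Function('D')(A, Q) = 4 (Function('D')(A, Q) = Add(7, Mul(-1, 3)) = Add(7, -3) = 4)
Function('X')(c) = Add(-4, Mul(2, c)) (Function('X')(c) = Mul(Add(2, Mul(-1, c)), -2) = Add(-4, Mul(2, c)))
j = Rational(-71677, 5) (j = Add(Rational(-6, 5), Mul(Rational(1, 5), -71671)) = Add(Rational(-6, 5), Rational(-71671, 5)) = Rational(-71677, 5) ≈ -14335.)
Pow(Add(Function('X')(Function('D')(-4, -16)), j), -1) = Pow(Add(Add(-4, Mul(2, 4)), Rational(-71677, 5)), -1) = Pow(Add(Add(-4, 8), Rational(-71677, 5)), -1) = Pow(Add(4, Rational(-71677, 5)), -1) = Pow(Rational(-71657, 5), -1) = Rational(-5, 71657)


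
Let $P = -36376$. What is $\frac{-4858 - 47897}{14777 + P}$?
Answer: $\frac{52755}{21599} \approx 2.4425$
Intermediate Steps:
$\frac{-4858 - 47897}{14777 + P} = \frac{-4858 - 47897}{14777 - 36376} = - \frac{52755}{-21599} = \left(-52755\right) \left(- \frac{1}{21599}\right) = \frac{52755}{21599}$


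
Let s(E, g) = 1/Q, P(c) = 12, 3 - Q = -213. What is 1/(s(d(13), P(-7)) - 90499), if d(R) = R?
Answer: -216/19547783 ≈ -1.1050e-5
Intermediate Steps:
Q = 216 (Q = 3 - 1*(-213) = 3 + 213 = 216)
s(E, g) = 1/216
1/(s(d(13), P(-7)) - 90499) = 1/(1/216 - 90499) = 1/(-19547783/216) = -216/19547783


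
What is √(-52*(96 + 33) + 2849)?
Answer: I*√3859 ≈ 62.121*I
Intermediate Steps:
√(-52*(96 + 33) + 2849) = √(-52*129 + 2849) = √(-6708 + 2849) = √(-3859) = I*√3859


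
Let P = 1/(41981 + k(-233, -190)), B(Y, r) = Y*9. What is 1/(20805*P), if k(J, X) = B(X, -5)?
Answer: 40271/20805 ≈ 1.9356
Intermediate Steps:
B(Y, r) = 9*Y
k(J, X) = 9*X
P = 1/40271 (P = 1/(41981 + 9*(-190)) = 1/(41981 - 1710) = 1/40271 ≈ 2.4832e-5)
1/(20805*P) = 1/(20805*(1/40271)) = (1/20805)*40271 = 40271/20805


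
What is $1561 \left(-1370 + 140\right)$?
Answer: $-1920030$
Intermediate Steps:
$1561 \left(-1370 + 140\right) = 1561 \left(-1230\right) = -1920030$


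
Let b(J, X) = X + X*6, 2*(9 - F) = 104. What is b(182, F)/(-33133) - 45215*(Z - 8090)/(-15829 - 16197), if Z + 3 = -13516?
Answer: -32372618989529/1061117458 ≈ -30508.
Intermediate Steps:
Z = -13519 (Z = -3 - 13516 = -13519)
F = -43 (F = 9 - ½*104 = 9 - 52 = -43)
b(J, X) = 7*X (b(J, X) = X + 6*X = 7*X)
b(182, F)/(-33133) - 45215*(Z - 8090)/(-15829 - 16197) = (7*(-43))/(-33133) - 45215*(-13519 - 8090)/(-15829 - 16197) = -301*(-1/33133) - 45215/((-32026/(-21609))) = 301/33133 - 45215/((-32026*(-1/21609))) = 301/33133 - 45215/32026/21609 = 301/33133 - 45215*21609/32026 = 301/33133 - 977050935/32026 = -32372618989529/1061117458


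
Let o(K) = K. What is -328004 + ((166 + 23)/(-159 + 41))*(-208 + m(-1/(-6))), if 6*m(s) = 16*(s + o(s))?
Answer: -19332664/59 ≈ -3.2767e+5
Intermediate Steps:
m(s) = 16*s/3 (m(s) = (16*(s + s))/6 = (16*(2*s))/6 = (32*s)/6 = 16*s/3)
-328004 + ((166 + 23)/(-159 + 41))*(-208 + m(-1/(-6))) = -328004 + ((166 + 23)/(-159 + 41))*(-208 + 16*(-1/(-6))/3) = -328004 + (189/(-118))*(-208 + 16*(-1*(-⅙))/3) = -328004 + (189*(-1/118))*(-208 + (16/3)*(⅙)) = -328004 - 189*(-208 + 8/9)/118 = -328004 - 189/118*(-1864/9) = -328004 + 19572/59 = -19332664/59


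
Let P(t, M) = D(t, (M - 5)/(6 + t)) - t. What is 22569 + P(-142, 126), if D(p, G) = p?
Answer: 22569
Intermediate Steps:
P(t, M) = 0 (P(t, M) = t - t = 0)
22569 + P(-142, 126) = 22569 + 0 = 22569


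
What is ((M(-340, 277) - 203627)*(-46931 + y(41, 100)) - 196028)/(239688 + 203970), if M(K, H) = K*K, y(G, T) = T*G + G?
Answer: 1883239651/221829 ≈ 8489.6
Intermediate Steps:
y(G, T) = G + G*T (y(G, T) = G*T + G = G + G*T)
M(K, H) = K**2
((M(-340, 277) - 203627)*(-46931 + y(41, 100)) - 196028)/(239688 + 203970) = (((-340)**2 - 203627)*(-46931 + 41*(1 + 100)) - 196028)/(239688 + 203970) = ((115600 - 203627)*(-46931 + 41*101) - 196028)/443658 = (-88027*(-46931 + 4141) - 196028)*(1/443658) = (-88027*(-42790) - 196028)*(1/443658) = (3766675330 - 196028)*(1/443658) = 3766479302*(1/443658) = 1883239651/221829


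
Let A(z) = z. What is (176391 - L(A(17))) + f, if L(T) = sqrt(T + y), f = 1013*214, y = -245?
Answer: 393173 - 2*I*sqrt(57) ≈ 3.9317e+5 - 15.1*I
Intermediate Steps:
f = 216782
L(T) = sqrt(-245 + T) (L(T) = sqrt(T - 245) = sqrt(-245 + T))
(176391 - L(A(17))) + f = (176391 - sqrt(-245 + 17)) + 216782 = (176391 - sqrt(-228)) + 216782 = (176391 - 2*I*sqrt(57)) + 216782 = 393173 - 2*I*sqrt(57)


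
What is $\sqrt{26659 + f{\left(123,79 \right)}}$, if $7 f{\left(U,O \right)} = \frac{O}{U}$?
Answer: $\frac{\sqrt{19762944558}}{861} \approx 163.28$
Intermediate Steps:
$f{\left(U,O \right)} = \frac{O}{7 U}$ ($f{\left(U,O \right)} = \frac{O \frac{1}{U}}{7} = \frac{O}{7 U}$)
$\sqrt{26659 + f{\left(123,79 \right)}} = \sqrt{26659 + \frac{1}{7} \cdot 79 \cdot \frac{1}{123}} = \sqrt{26659 + \frac{79}{861}} = \sqrt{\frac{22953478}{861}} = \frac{\sqrt{19762944558}}{861}$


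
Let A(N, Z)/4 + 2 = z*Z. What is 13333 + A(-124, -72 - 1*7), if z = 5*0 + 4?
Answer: 12061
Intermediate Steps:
z = 4 (z = 0 + 4 = 4)
A(N, Z) = -8 + 16*Z (A(N, Z) = -8 + 4*(4*Z) = -8 + 16*Z)
13333 + A(-124, -72 - 1*7) = 13333 + (-8 + 16*(-72 - 1*7)) = 13333 + (-8 + 16*(-72 - 7)) = 13333 + (-8 + 16*(-79)) = 13333 + (-8 - 1264) = 13333 - 1272 = 12061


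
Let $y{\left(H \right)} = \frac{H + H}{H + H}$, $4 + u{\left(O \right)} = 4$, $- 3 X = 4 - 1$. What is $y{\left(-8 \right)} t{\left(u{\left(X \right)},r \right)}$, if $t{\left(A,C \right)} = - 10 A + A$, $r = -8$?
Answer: $0$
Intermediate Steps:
$X = -1$ ($X = - \frac{4 - 1}{3} = \left(- \frac{1}{3}\right) 3 = -1$)
$u{\left(O \right)} = 0$ ($u{\left(O \right)} = -4 + 4 = 0$)
$y{\left(H \right)} = 1$ ($y{\left(H \right)} = \frac{2 H}{2 H} = 2 H \frac{1}{2 H} = 1$)
$t{\left(A,C \right)} = - 9 A$
$y{\left(-8 \right)} t{\left(u{\left(X \right)},r \right)} = 1 \left(\left(-9\right) 0\right) = 1 \cdot 0 = 0$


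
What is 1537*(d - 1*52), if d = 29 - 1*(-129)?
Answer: 162922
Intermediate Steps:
d = 158 (d = 29 + 129 = 158)
1537*(d - 1*52) = 1537*(158 - 1*52) = 1537*(158 - 52) = 1537*106 = 162922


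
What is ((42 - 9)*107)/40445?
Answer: 3531/40445 ≈ 0.087304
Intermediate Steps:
((42 - 9)*107)/40445 = (33*107)*(1/40445) = 3531*(1/40445) = 3531/40445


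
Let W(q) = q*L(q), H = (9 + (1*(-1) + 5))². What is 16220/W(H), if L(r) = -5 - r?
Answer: -8110/14703 ≈ -0.55159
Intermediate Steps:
H = 169 (H = (9 + (-1 + 5))² = (9 + 4)² = 13² = 169)
W(q) = q*(-5 - q)
16220/W(H) = 16220/((-1*169*(5 + 169))) = 16220/((-1*169*174)) = 16220/(-29406) = 16220*(-1/29406) = -8110/14703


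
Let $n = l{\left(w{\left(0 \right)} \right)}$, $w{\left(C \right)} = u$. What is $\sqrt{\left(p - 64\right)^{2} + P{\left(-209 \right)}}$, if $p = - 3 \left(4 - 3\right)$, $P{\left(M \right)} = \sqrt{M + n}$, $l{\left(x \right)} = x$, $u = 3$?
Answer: $\sqrt{4489 + i \sqrt{206}} \approx 67.0 + 0.107 i$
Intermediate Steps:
$w{\left(C \right)} = 3$
$n = 3$
$P{\left(M \right)} = \sqrt{3 + M}$ ($P{\left(M \right)} = \sqrt{M + 3} = \sqrt{3 + M}$)
$p = -3$ ($p = \left(-3\right) 1 = -3$)
$\sqrt{\left(p - 64\right)^{2} + P{\left(-209 \right)}} = \sqrt{\left(-3 - 64\right)^{2} + \sqrt{3 - 209}} = \sqrt{\left(-67\right)^{2} + \sqrt{-206}} = \sqrt{4489 + i \sqrt{206}}$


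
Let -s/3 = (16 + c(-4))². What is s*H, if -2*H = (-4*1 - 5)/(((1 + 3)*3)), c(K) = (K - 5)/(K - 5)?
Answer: -2601/8 ≈ -325.13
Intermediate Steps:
c(K) = 1 (c(K) = (-5 + K)/(-5 + K) = 1)
H = 3/8 (H = -(-4*1 - 5)/(2*((1 + 3)*3)) = -(-4 - 5)/(2*(4*3)) = -(-9)/(2*12) = -½*(-¾) = 3/8 ≈ 0.37500)
s = -867 (s = -3*(16 + 1)² = -3*17² = -3*289 = -867)
s*H = -867*3/8 = -2601/8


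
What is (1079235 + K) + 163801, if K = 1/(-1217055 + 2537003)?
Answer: 1640742882129/1319948 ≈ 1.2430e+6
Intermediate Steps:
K = 1/1319948 ≈ 7.5761e-7
(1079235 + K) + 163801 = (1079235 + 1/1319948) + 163801 = 1424534079781/1319948 + 163801 = 1640742882129/1319948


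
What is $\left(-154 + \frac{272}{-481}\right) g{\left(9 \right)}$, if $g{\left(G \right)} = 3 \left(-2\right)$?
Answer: $\frac{446076}{481} \approx 927.39$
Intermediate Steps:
$g{\left(G \right)} = -6$
$\left(-154 + \frac{272}{-481}\right) g{\left(9 \right)} = \left(-154 + \frac{272}{-481}\right) \left(-6\right) = \left(-154 + 272 \left(- \frac{1}{481}\right)\right) \left(-6\right) = \left(-154 - \frac{272}{481}\right) \left(-6\right) = \left(- \frac{74346}{481}\right) \left(-6\right) = \frac{446076}{481}$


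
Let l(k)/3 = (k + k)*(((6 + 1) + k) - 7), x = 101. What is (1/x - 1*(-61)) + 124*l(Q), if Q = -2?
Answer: 306738/101 ≈ 3037.0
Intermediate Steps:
l(k) = 6*k² (l(k) = 3*((k + k)*(((6 + 1) + k) - 7)) = 3*((2*k)*((7 + k) - 7)) = 3*((2*k)*k) = 3*(2*k²) = 6*k²)
(1/x - 1*(-61)) + 124*l(Q) = (1/101 - 1*(-61)) + 124*(6*(-2)²) = (1/101 + 61) + 124*(6*4) = 6162/101 + 124*24 = 6162/101 + 2976 = 306738/101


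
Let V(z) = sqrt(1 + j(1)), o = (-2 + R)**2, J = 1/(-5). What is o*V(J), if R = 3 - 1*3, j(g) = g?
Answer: 4*sqrt(2) ≈ 5.6569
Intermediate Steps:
R = 0 (R = 3 - 3 = 0)
J = -1/5 ≈ -0.20000
o = 4 (o = (-2 + 0)**2 = (-2)**2 = 4)
V(z) = sqrt(2) (V(z) = sqrt(1 + 1) = sqrt(2))
o*V(J) = 4*sqrt(2)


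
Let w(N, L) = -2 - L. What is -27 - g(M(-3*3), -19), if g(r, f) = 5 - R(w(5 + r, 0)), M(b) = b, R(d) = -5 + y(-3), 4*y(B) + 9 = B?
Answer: -40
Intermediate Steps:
y(B) = -9/4 + B/4
R(d) = -8 (R(d) = -5 + (-9/4 + (¼)*(-3)) = -5 + (-9/4 - ¾) = -5 - 3 = -8)
g(r, f) = 13 (g(r, f) = 5 - 1*(-8) = 5 + 8 = 13)
-27 - g(M(-3*3), -19) = -27 - 1*13 = -27 - 13 = -40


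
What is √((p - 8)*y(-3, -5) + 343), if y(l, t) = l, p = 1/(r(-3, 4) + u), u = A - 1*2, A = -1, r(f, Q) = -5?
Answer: √5878/4 ≈ 19.167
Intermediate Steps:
u = -3 (u = -1 - 1*2 = -1 - 2 = -3)
p = -⅛ (p = 1/(-5 - 3) = 1/(-8) = -⅛ ≈ -0.12500)
√((p - 8)*y(-3, -5) + 343) = √((-⅛ - 8)*(-3) + 343) = √(-65/8*(-3) + 343) = √(195/8 + 343) = √(2939/8) = √5878/4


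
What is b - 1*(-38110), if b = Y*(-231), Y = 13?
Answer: 35107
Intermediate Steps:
b = -3003 (b = 13*(-231) = -3003)
b - 1*(-38110) = -3003 - 1*(-38110) = -3003 + 38110 = 35107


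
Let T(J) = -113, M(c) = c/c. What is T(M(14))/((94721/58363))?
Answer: -6595019/94721 ≈ -69.626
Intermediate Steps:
M(c) = 1
T(M(14))/((94721/58363)) = -113/(94721/58363) = -113/(94721*(1/58363)) = -113/94721/58363 = -113*58363/94721 = -6595019/94721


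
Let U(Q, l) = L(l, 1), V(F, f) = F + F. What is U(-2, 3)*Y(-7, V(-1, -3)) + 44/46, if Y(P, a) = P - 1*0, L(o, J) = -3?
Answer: 505/23 ≈ 21.957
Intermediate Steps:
V(F, f) = 2*F
Y(P, a) = P (Y(P, a) = P + 0 = P)
U(Q, l) = -3
U(-2, 3)*Y(-7, V(-1, -3)) + 44/46 = -3*(-7) + 44/46 = 21 + 44*(1/46) = 21 + 22/23 = 505/23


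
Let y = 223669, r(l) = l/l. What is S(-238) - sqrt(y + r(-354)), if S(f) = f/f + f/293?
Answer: 55/293 - sqrt(223670) ≈ -472.75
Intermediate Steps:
r(l) = 1
S(f) = 1 + f/293 (S(f) = 1 + f*(1/293) = 1 + f/293)
S(-238) - sqrt(y + r(-354)) = (1 + (1/293)*(-238)) - sqrt(223669 + 1) = (1 - 238/293) - sqrt(223670) = 55/293 - sqrt(223670)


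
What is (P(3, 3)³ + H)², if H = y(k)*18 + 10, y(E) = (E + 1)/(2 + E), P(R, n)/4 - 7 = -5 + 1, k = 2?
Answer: 12271009/4 ≈ 3.0678e+6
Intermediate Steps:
P(R, n) = 12 (P(R, n) = 28 + 4*(-5 + 1) = 28 + 4*(-4) = 28 - 16 = 12)
y(E) = (1 + E)/(2 + E)
H = 47/2 (H = ((1 + 2)/(2 + 2))*18 + 10 = (3/4)*18 + 10 = ((¼)*3)*18 + 10 = (¾)*18 + 10 = 27/2 + 10 = 47/2 ≈ 23.500)
(P(3, 3)³ + H)² = (12³ + 47/2)² = (1728 + 47/2)² = (3503/2)² = 12271009/4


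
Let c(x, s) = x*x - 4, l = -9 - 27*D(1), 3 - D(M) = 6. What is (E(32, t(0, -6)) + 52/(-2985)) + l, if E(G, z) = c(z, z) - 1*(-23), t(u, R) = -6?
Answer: 379043/2985 ≈ 126.98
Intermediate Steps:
D(M) = -3 (D(M) = 3 - 1*6 = 3 - 6 = -3)
l = 72 (l = -9 - 27*(-3) = -9 + 81 = 72)
c(x, s) = -4 + x**2 (c(x, s) = x**2 - 4 = -4 + x**2)
E(G, z) = 19 + z**2 (E(G, z) = (-4 + z**2) - 1*(-23) = (-4 + z**2) + 23 = 19 + z**2)
(E(32, t(0, -6)) + 52/(-2985)) + l = ((19 + (-6)**2) + 52/(-2985)) + 72 = ((19 + 36) + 52*(-1/2985)) + 72 = (55 - 52/2985) + 72 = 164123/2985 + 72 = 379043/2985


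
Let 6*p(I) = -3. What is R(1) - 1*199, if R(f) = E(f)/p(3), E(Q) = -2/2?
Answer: -197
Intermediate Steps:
E(Q) = -1 (E(Q) = -2*1/2 = -1)
p(I) = -1/2 (p(I) = (1/6)*(-3) = -1/2)
R(f) = 2 (R(f) = -1/(-1/2) = -1*(-2) = 2)
R(1) - 1*199 = 2 - 1*199 = 2 - 199 = -197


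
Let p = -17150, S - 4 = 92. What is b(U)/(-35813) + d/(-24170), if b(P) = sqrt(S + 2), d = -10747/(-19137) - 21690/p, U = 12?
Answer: -29969629/396629156175 - 7*sqrt(2)/35813 ≈ -0.00035198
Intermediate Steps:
S = 96 (S = 4 + 92 = 96)
d = 59939258/32819955 (d = -10747/(-19137) - 21690/(-17150) = -10747*(-1/19137) - 21690*(-1/17150) = 10747/19137 + 2169/1715 = 59939258/32819955 ≈ 1.8263)
b(P) = 7*sqrt(2) (b(P) = sqrt(96 + 2) = sqrt(98) = 7*sqrt(2))
b(U)/(-35813) + d/(-24170) = (7*sqrt(2))/(-35813) + (59939258/32819955)/(-24170) = (7*sqrt(2))*(-1/35813) + (59939258/32819955)*(-1/24170) = -7*sqrt(2)/35813 - 29969629/396629156175 = -29969629/396629156175 - 7*sqrt(2)/35813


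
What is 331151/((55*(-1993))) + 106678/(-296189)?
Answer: -109776792509/32466757235 ≈ -3.3812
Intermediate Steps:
331151/((55*(-1993))) + 106678/(-296189) = 331151/(-109615) + 106678*(-1/296189) = 331151*(-1/109615) - 106678/296189 = -331151/109615 - 106678/296189 = -109776792509/32466757235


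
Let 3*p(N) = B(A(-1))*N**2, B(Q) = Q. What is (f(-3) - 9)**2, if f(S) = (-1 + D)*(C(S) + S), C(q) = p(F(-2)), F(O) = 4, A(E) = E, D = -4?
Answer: 9604/9 ≈ 1067.1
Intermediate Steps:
p(N) = -N**2/3 (p(N) = (-N**2)/3 = -N**2/3)
C(q) = -16/3 (C(q) = -1/3*4**2 = -1/3*16 = -16/3)
f(S) = 80/3 - 5*S (f(S) = (-1 - 4)*(-16/3 + S) = -5*(-16/3 + S) = 80/3 - 5*S)
(f(-3) - 9)**2 = ((80/3 - 5*(-3)) - 9)**2 = ((80/3 + 15) - 9)**2 = (125/3 - 9)**2 = (98/3)**2 = 9604/9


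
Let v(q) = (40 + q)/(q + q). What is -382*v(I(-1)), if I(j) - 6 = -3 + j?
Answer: -4011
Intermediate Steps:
I(j) = 3 + j (I(j) = 6 + (-3 + j) = 3 + j)
v(q) = (40 + q)/(2*q) (v(q) = (40 + q)/((2*q)) = (40 + q)*(1/(2*q)) = (40 + q)/(2*q))
-382*v(I(-1)) = -191*(40 + (3 - 1))/(3 - 1) = -191*(40 + 2)/2 = -191*42/2 = -382*21/2 = -4011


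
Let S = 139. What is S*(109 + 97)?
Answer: 28634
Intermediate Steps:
S*(109 + 97) = 139*(109 + 97) = 139*206 = 28634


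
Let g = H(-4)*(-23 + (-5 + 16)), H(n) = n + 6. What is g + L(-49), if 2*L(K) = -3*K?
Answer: 99/2 ≈ 49.500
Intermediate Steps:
H(n) = 6 + n
L(K) = -3*K/2 (L(K) = (-3*K)/2 = -3*K/2)
g = -24 (g = (6 - 4)*(-23 + (-5 + 16)) = 2*(-23 + 11) = 2*(-12) = -24)
g + L(-49) = -24 - 3/2*(-49) = -24 + 147/2 = 99/2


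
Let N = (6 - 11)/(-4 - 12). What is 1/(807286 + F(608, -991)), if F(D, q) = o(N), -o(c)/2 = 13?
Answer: 1/807260 ≈ 1.2388e-6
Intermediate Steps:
N = 5/16 (N = -5/(-16) = -5*(-1/16) = 5/16 ≈ 0.31250)
o(c) = -26 (o(c) = -2*13 = -26)
F(D, q) = -26
1/(807286 + F(608, -991)) = 1/(807286 - 26) = 1/807260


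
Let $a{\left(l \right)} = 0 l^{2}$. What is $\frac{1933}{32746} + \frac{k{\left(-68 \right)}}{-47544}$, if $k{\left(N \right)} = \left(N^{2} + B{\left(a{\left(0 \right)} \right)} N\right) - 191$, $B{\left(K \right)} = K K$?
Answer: $- \frac{3804319}{111205416} \approx -0.03421$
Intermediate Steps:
$a{\left(l \right)} = 0$
$B{\left(K \right)} = K^{2}$
$k{\left(N \right)} = -191 + N^{2}$ ($k{\left(N \right)} = \left(N^{2} + 0^{2} N\right) - 191 = \left(N^{2} + 0 N\right) - 191 = \left(N^{2} + 0\right) - 191 = N^{2} - 191 = -191 + N^{2}$)
$\frac{1933}{32746} + \frac{k{\left(-68 \right)}}{-47544} = \frac{1933}{32746} + \frac{-191 + \left(-68\right)^{2}}{-47544} = 1933 \cdot \frac{1}{32746} + \left(-191 + 4624\right) \left(- \frac{1}{47544}\right) = \frac{1933}{32746} + 4433 \left(- \frac{1}{47544}\right) = \frac{1933}{32746} - \frac{4433}{47544} = - \frac{3804319}{111205416}$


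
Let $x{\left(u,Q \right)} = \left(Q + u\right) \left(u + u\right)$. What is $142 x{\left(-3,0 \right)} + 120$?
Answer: $2676$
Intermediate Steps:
$x{\left(u,Q \right)} = 2 u \left(Q + u\right)$ ($x{\left(u,Q \right)} = \left(Q + u\right) 2 u = 2 u \left(Q + u\right)$)
$142 x{\left(-3,0 \right)} + 120 = 142 \cdot 2 \left(-3\right) \left(0 - 3\right) + 120 = 142 \cdot 2 \left(-3\right) \left(-3\right) + 120 = 142 \cdot 18 + 120 = 2556 + 120 = 2676$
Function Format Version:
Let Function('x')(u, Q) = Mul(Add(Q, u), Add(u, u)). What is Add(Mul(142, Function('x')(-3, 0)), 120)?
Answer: 2676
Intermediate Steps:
Function('x')(u, Q) = Mul(2, u, Add(Q, u)) (Function('x')(u, Q) = Mul(Add(Q, u), Mul(2, u)) = Mul(2, u, Add(Q, u)))
Add(Mul(142, Function('x')(-3, 0)), 120) = Add(Mul(142, Mul(2, -3, Add(0, -3))), 120) = Add(Mul(142, Mul(2, -3, -3)), 120) = Add(Mul(142, 18), 120) = Add(2556, 120) = 2676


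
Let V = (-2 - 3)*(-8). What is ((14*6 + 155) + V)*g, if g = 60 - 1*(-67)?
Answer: 35433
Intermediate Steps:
V = 40 (V = -5*(-8) = 40)
g = 127 (g = 60 + 67 = 127)
((14*6 + 155) + V)*g = ((14*6 + 155) + 40)*127 = ((84 + 155) + 40)*127 = (239 + 40)*127 = 279*127 = 35433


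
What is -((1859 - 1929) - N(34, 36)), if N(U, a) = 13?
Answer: 83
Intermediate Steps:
-((1859 - 1929) - N(34, 36)) = -((1859 - 1929) - 1*13) = -(-70 - 13) = -1*(-83) = 83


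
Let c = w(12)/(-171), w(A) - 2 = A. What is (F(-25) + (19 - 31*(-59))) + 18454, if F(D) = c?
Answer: 3471628/171 ≈ 20302.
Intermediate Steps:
w(A) = 2 + A
c = -14/171 (c = (2 + 12)/(-171) = 14*(-1/171) = -14/171 ≈ -0.081871)
F(D) = -14/171
(F(-25) + (19 - 31*(-59))) + 18454 = (-14/171 + (19 - 31*(-59))) + 18454 = (-14/171 + (19 + 1829)) + 18454 = (-14/171 + 1848) + 18454 = 315994/171 + 18454 = 3471628/171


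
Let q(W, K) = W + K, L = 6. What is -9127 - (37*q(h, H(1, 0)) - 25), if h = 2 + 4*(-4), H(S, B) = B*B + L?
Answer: -8806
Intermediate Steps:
H(S, B) = 6 + B² (H(S, B) = B*B + 6 = B² + 6 = 6 + B²)
h = -14 (h = 2 - 16 = -14)
q(W, K) = K + W
-9127 - (37*q(h, H(1, 0)) - 25) = -9127 - (37*((6 + 0²) - 14) - 25) = -9127 - (37*((6 + 0) - 14) - 25) = -9127 - (37*(6 - 14) - 25) = -9127 - (37*(-8) - 25) = -9127 - (-296 - 25) = -9127 - 1*(-321) = -9127 + 321 = -8806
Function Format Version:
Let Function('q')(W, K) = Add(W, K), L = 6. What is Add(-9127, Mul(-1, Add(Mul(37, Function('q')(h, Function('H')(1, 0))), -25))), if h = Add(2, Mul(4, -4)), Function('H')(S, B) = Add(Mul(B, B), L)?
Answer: -8806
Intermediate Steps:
Function('H')(S, B) = Add(6, Pow(B, 2)) (Function('H')(S, B) = Add(Mul(B, B), 6) = Add(Pow(B, 2), 6) = Add(6, Pow(B, 2)))
h = -14 (h = Add(2, -16) = -14)
Function('q')(W, K) = Add(K, W)
Add(-9127, Mul(-1, Add(Mul(37, Function('q')(h, Function('H')(1, 0))), -25))) = Add(-9127, Mul(-1, Add(Mul(37, Add(Add(6, Pow(0, 2)), -14)), -25))) = Add(-9127, Mul(-1, Add(Mul(37, Add(Add(6, 0), -14)), -25))) = Add(-9127, Mul(-1, Add(Mul(37, Add(6, -14)), -25))) = Add(-9127, Mul(-1, Add(Mul(37, -8), -25))) = Add(-9127, Mul(-1, Add(-296, -25))) = Add(-9127, Mul(-1, -321)) = Add(-9127, 321) = -8806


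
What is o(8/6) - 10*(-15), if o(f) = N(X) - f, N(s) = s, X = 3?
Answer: 455/3 ≈ 151.67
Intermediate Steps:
o(f) = 3 - f
o(8/6) - 10*(-15) = (3 - 8/6) - 10*(-15) = (3 - 8/6) + 150 = (3 - 1*4/3) + 150 = (3 - 4/3) + 150 = 5/3 + 150 = 455/3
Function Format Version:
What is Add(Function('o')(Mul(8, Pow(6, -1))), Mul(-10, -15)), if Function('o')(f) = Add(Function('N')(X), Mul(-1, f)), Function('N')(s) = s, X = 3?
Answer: Rational(455, 3) ≈ 151.67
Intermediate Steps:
Function('o')(f) = Add(3, Mul(-1, f))
Add(Function('o')(Mul(8, Pow(6, -1))), Mul(-10, -15)) = Add(Add(3, Mul(-1, Mul(8, Pow(6, -1)))), Mul(-10, -15)) = Add(Add(3, Mul(-1, Mul(8, Rational(1, 6)))), 150) = Add(Add(3, Mul(-1, Rational(4, 3))), 150) = Add(Add(3, Rational(-4, 3)), 150) = Add(Rational(5, 3), 150) = Rational(455, 3)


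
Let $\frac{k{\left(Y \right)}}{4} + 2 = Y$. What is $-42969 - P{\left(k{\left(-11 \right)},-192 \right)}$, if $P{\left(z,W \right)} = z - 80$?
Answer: $-42837$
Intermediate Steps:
$k{\left(Y \right)} = -8 + 4 Y$
$P{\left(z,W \right)} = -80 + z$ ($P{\left(z,W \right)} = z - 80 = -80 + z$)
$-42969 - P{\left(k{\left(-11 \right)},-192 \right)} = -42969 - \left(-80 + \left(-8 + 4 \left(-11\right)\right)\right) = -42969 - \left(-80 - 52\right) = -42969 - -132 = -42969 + 132 = -42837$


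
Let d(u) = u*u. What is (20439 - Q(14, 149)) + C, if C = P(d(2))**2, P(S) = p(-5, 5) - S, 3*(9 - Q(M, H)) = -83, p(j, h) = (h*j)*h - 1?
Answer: 111907/3 ≈ 37302.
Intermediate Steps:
p(j, h) = -1 + j*h**2 (p(j, h) = j*h**2 - 1 = -1 + j*h**2)
Q(M, H) = 110/3 (Q(M, H) = 9 - 1/3*(-83) = 9 + 83/3 = 110/3)
d(u) = u**2
P(S) = -126 - S (P(S) = (-1 - 5*5**2) - S = (-1 - 5*25) - S = (-1 - 125) - S = -126 - S)
C = 16900 (C = (-126 - 1*2**2)**2 = (-126 - 1*4)**2 = (-126 - 4)**2 = (-130)**2 = 16900)
(20439 - Q(14, 149)) + C = (20439 - 1*110/3) + 16900 = (20439 - 110/3) + 16900 = 61207/3 + 16900 = 111907/3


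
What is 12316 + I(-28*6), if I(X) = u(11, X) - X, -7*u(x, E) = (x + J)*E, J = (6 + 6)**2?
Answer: 16204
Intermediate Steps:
J = 144 (J = 12**2 = 144)
u(x, E) = -E*(144 + x)/7 (u(x, E) = -(x + 144)*E/7 = -(144 + x)*E/7 = -E*(144 + x)/7)
I(X) = -162*X/7 (I(X) = -X*(144 + 11)/7 - X = -1/7*X*155 - X = -155*X/7 - X = -162*X/7)
12316 + I(-28*6) = 12316 - (-648)*6 = 12316 - 162/7*(-168) = 12316 + 3888 = 16204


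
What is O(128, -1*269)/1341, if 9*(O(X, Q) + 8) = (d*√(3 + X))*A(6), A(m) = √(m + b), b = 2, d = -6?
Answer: -8/1341 - 4*√262/4023 ≈ -0.022060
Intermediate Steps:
A(m) = √(2 + m) (A(m) = √(m + 2) = √(2 + m))
O(X, Q) = -8 - 4*√2*√(3 + X)/3 (O(X, Q) = -8 + ((-6*√(3 + X))*√(2 + 6))/9 = -8 + ((-6*√(3 + X))*√8)/9 = -8 + ((-6*√(3 + X))*(2*√2))/9 = -8 + (-12*√2*√(3 + X))/9 = -8 - 4*√2*√(3 + X)/3)
O(128, -1*269)/1341 = (-8 - 4*√(6 + 2*128)/3)/1341 = (-8 - 4*√(6 + 256)/3)*(1/1341) = (-8 - 4*√262/3)*(1/1341) = -8/1341 - 4*√262/4023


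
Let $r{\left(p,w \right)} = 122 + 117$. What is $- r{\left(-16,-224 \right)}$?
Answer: $-239$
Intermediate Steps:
$r{\left(p,w \right)} = 239$
$- r{\left(-16,-224 \right)} = \left(-1\right) 239 = -239$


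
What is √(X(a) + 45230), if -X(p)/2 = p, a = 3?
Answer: 2*√11306 ≈ 212.66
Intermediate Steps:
X(p) = -2*p
√(X(a) + 45230) = √(-2*3 + 45230) = √(-6 + 45230) = √45224 = 2*√11306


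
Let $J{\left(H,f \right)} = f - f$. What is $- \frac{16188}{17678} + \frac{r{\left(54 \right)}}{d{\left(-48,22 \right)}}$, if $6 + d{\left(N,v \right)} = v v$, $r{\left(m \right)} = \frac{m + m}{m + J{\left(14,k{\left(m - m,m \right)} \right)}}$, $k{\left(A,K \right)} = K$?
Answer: $- \frac{1925627}{2112521} \approx -0.91153$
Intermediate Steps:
$J{\left(H,f \right)} = 0$
$r{\left(m \right)} = 2$ ($r{\left(m \right)} = \frac{m + m}{m + 0} = \frac{2 m}{m} = 2$)
$d{\left(N,v \right)} = -6 + v^{2}$ ($d{\left(N,v \right)} = -6 + v v = -6 + v^{2}$)
$- \frac{16188}{17678} + \frac{r{\left(54 \right)}}{d{\left(-48,22 \right)}} = - \frac{16188}{17678} + \frac{2}{-6 + 22^{2}} = \left(-16188\right) \frac{1}{17678} + \frac{2}{-6 + 484} = - \frac{8094}{8839} + \frac{2}{478} = - \frac{8094}{8839} + 2 \cdot \frac{1}{478} = - \frac{8094}{8839} + \frac{1}{239} = - \frac{1925627}{2112521}$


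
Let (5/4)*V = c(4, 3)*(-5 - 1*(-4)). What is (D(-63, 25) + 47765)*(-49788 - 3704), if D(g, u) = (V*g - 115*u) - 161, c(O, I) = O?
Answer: -12017138276/5 ≈ -2.4034e+9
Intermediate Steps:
V = -16/5 (V = 4*(4*(-5 - 1*(-4)))/5 = 4*(4*(-5 + 4))/5 = 4*(4*(-1))/5 = (⅘)*(-4) = -16/5 ≈ -3.2000)
D(g, u) = -161 - 115*u - 16*g/5 (D(g, u) = (-16*g/5 - 115*u) - 161 = (-115*u - 16*g/5) - 161 = -161 - 115*u - 16*g/5)
(D(-63, 25) + 47765)*(-49788 - 3704) = ((-161 - 115*25 - 16/5*(-63)) + 47765)*(-49788 - 3704) = ((-161 - 2875 + 1008/5) + 47765)*(-53492) = (-14172/5 + 47765)*(-53492) = (224653/5)*(-53492) = -12017138276/5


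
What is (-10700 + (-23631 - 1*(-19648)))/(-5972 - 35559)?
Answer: 14683/41531 ≈ 0.35354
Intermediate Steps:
(-10700 + (-23631 - 1*(-19648)))/(-5972 - 35559) = (-10700 + (-23631 + 19648))/(-41531) = (-10700 - 3983)*(-1/41531) = -14683*(-1/41531) = 14683/41531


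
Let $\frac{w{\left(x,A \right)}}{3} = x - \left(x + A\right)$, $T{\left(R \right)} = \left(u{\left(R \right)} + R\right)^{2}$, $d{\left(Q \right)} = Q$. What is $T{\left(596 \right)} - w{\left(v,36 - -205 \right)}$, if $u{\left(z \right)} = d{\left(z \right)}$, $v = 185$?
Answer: $1421587$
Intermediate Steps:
$u{\left(z \right)} = z$
$T{\left(R \right)} = 4 R^{2}$ ($T{\left(R \right)} = \left(R + R\right)^{2} = \left(2 R\right)^{2} = 4 R^{2}$)
$w{\left(x,A \right)} = - 3 A$ ($w{\left(x,A \right)} = 3 \left(x - \left(x + A\right)\right) = 3 \left(x - \left(A + x\right)\right) = 3 \left(- A\right) = - 3 A$)
$T{\left(596 \right)} - w{\left(v,36 - -205 \right)} = 4 \cdot 596^{2} - - 3 \left(36 - -205\right) = 4 \cdot 355216 - - 3 \left(36 + 205\right) = 1420864 - \left(-3\right) 241 = 1420864 - -723 = 1420864 + 723 = 1421587$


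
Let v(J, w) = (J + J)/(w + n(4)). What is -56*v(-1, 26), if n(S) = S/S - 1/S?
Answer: 448/107 ≈ 4.1869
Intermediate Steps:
n(S) = 1 - 1/S
v(J, w) = 2*J/(3/4 + w) (v(J, w) = (J + J)/(w + (-1 + 4)/4) = (2*J)/(w + (1/4)*3) = (2*J)/(w + 3/4) = (2*J)/(3/4 + w) = 2*J/(3/4 + w))
-56*v(-1, 26) = -448*(-1)/(3 + 4*26) = -448*(-1)/(3 + 104) = -448*(-1)/107 = -56*(-8/107) = 448/107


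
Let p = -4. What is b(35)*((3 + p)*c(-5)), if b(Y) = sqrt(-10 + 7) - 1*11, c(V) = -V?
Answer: 55 - 5*I*sqrt(3) ≈ 55.0 - 8.6602*I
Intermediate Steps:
b(Y) = -11 + I*sqrt(3) (b(Y) = sqrt(-3) - 11 = I*sqrt(3) - 11 = -11 + I*sqrt(3))
b(35)*((3 + p)*c(-5)) = (-11 + I*sqrt(3))*((3 - 4)*(-1*(-5))) = (-11 + I*sqrt(3))*(-1*5) = (-11 + I*sqrt(3))*(-5) = 55 - 5*I*sqrt(3)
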